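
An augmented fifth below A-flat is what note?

Dbb

A down a perfect fifth is D, so the target letter is D.
From Ab, an augmented fifth is 8 semitones down: Dbb.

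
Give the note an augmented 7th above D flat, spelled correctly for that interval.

C#

A seventh above D lands on the letter C.
An augmented seventh spans 12 semitones, so Db moves to pitch class 1. On the letter C that is C#.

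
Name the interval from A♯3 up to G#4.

Counting letters A–B–C–D–E–F–G gives a seventh.
A#→G# = 10 semitones, 1 narrower than the major seventh (11), so minor.

minor seventh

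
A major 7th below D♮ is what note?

Eb

A seventh below D lands on the letter E.
A major seventh spans 11 semitones, so D moves to pitch class 3. On the letter E that is Eb.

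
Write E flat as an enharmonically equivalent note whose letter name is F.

Eb is pitch class 3. The letter F alone is pitch class 5.
To reach pitch class 3 from F requires an offset of -2 semitones, i.e. double flat: Fbb.

Fbb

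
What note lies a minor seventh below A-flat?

Bb

A down a major seventh is Bb, so the target letter is B.
From Ab, a minor seventh is 10 semitones down: Bb.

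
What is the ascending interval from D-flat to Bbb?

minor sixth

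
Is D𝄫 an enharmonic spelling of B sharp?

Yes

Dbb = pitch class 0 and B# = pitch class 0 — the same pitch class, so they are enharmonic equivalents.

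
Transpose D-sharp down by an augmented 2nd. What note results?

C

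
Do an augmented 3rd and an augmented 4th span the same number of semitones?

No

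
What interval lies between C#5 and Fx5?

augmented fourth

The letter names run C→F, a span of 3 letter steps, so the interval is some kind of fourth.
C# to F## is 6 semitones. A perfect fourth is 5, so 6 makes it augmented.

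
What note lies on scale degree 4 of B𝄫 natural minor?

Degree 4 takes the letter 3 steps above B, which is E.
In natural minor, degree 4 sits 5 semitones above the tonic. Bbb + 5 semitones is pitch class 2, spelled on E as Ebb.

Ebb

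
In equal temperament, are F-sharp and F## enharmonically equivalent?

Two spellings are enharmonically equivalent only if they share a pitch class.
Here F# → 6, F## → 7; 6 ≠ 7, so they are not.

No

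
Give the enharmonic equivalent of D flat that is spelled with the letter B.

Db is pitch class 1. The letter B alone is pitch class 11.
To reach pitch class 1 from B requires an offset of +2 semitones, i.e. double sharp: B##.

B##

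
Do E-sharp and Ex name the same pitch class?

Two spellings are enharmonically equivalent only if they share a pitch class.
Here E# → 5, E## → 6; 5 ≠ 6, so they are not.

No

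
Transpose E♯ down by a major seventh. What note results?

F#

E down a major seventh is F, so the target letter is F.
From E#, a major seventh is 11 semitones down: F#.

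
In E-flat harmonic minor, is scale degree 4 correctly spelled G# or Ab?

Ab

Each scale degree takes a distinct letter name. Degree 4 of a scale on E must use the letter A.
Ab and G# are enharmonically the same pitch, but only Ab uses the letter A, so it is the correct spelling here.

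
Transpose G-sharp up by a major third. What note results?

B#

A third above G lands on the letter B.
A major third spans 4 semitones, so G# moves to pitch class 0. On the letter B that is B#.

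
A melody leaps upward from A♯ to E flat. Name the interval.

doubly diminished fifth

The letter names run A→E, a span of 4 letter steps, so the interval is some kind of fifth.
A# to Eb is 5 semitones. A perfect fifth is 7, so 5 makes it doubly diminished.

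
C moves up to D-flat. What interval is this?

Counting letters C–D gives a second.
C→Db = 1 semitone, 1 narrower than the major second (2), so minor.

minor second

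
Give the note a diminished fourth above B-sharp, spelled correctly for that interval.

E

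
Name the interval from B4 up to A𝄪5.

Counting letters B–C–D–E–F–G–A gives a seventh.
B→A## = 12 semitones, 1 wider than the major seventh (11), so augmented.

augmented seventh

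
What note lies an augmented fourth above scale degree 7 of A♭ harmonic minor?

C#

Scale degree 7 of Ab harmonic minor is G.
An augmented fourth (6 semitones) above G lands on the letter C, giving C#.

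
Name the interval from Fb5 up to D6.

The letter names run F→D, a span of 5 letter steps, so the interval is some kind of sixth.
Fb to D is 10 semitones. A major sixth is 9, so 10 makes it augmented.

augmented sixth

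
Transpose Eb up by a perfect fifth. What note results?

E up a perfect fifth is B, so the target letter is B.
From Eb, a perfect fifth is 7 semitones up: Bb.

Bb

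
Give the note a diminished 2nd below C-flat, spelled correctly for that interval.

B

A second below C lands on the letter B.
A diminished second spans 0 semitones, so Cb moves to pitch class 11. On the letter B that is B.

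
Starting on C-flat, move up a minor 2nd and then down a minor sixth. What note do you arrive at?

A minor second up from Cb is Dbb (letter D, 1 semitone up).
A minor sixth down from Dbb is Fb (letter F, 8 semitones down).

Fb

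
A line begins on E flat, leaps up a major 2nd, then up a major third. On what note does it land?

A

A major second up from Eb is F (letter F, 2 semitones up).
A major third up from F is A (letter A, 4 semitones up).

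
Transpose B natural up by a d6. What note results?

Gb

A sixth above B lands on the letter G.
A diminished sixth spans 7 semitones, so B moves to pitch class 6. On the letter G that is Gb.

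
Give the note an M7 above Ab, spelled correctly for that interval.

A seventh above A lands on the letter G.
A major seventh spans 11 semitones, so Ab moves to pitch class 7. On the letter G that is G.

G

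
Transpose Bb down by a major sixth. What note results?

A sixth below B lands on the letter D.
A major sixth spans 9 semitones, so Bb moves to pitch class 1. On the letter D that is Db.

Db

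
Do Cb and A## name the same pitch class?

Cb is pitch class 11; A## is pitch class 11.
All spellings map to pitch class 11, so they are enharmonically equivalent.

Yes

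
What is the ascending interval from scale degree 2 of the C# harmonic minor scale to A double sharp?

augmented fifth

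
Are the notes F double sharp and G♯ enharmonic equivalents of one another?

Two spellings are enharmonically equivalent only if they share a pitch class.
Here F## → 7, G# → 8; 7 ≠ 8, so they are not.

No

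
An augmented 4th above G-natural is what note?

C#

A fourth above G lands on the letter C.
An augmented fourth spans 6 semitones, so G moves to pitch class 1. On the letter C that is C#.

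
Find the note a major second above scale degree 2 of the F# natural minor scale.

Scale degree 2 of F# natural minor is G#.
A major second (2 semitones) above G# lands on the letter A, giving A#.

A#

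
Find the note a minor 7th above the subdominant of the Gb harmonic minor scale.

The subdominant of Gb harmonic minor is Cb.
A minor seventh (10 semitones) above Cb lands on the letter B, giving Bbb.

Bbb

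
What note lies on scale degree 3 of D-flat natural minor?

Fb

Degree 3 takes the letter 2 steps above D, which is F.
In natural minor, degree 3 sits 3 semitones above the tonic. Db + 3 semitones is pitch class 4, spelled on F as Fb.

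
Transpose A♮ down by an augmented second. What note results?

Gb

A down a major second is G, so the target letter is G.
From A, an augmented second is 3 semitones down: Gb.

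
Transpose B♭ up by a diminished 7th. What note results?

B up a major seventh is A#, so the target letter is A.
From Bb, a diminished seventh is 9 semitones up: Abb.

Abb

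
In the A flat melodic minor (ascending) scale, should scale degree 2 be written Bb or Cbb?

Each scale degree takes a distinct letter name. Degree 2 of a scale on A must use the letter B.
Bb and Cbb are enharmonically the same pitch, but only Bb uses the letter B, so it is the correct spelling here.

Bb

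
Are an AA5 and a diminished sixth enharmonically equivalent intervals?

A doubly augmented fifth spans 9 semitones; a diminished sixth spans 7.
The spans differ, so they are not enharmonic equivalents.

No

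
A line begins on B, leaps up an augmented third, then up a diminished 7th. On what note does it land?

An augmented third up from B is D## (letter D, 5 semitones up).
A diminished seventh up from D## is C# (letter C, 9 semitones up).

C#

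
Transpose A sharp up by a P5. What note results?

A up a perfect fifth is E, so the target letter is E.
From A#, a perfect fifth is 7 semitones up: E#.

E#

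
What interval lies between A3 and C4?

Counting letters A–B–C gives a third.
A→C = 3 semitones, 1 narrower than the major third (4), so minor.

minor third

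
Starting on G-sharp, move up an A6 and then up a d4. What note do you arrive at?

A#

An augmented sixth up from G# is E## (letter E, 10 semitones up).
A diminished fourth up from E## is A# (letter A, 4 semitones up).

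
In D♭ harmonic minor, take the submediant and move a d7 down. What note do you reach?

The submediant of Db harmonic minor is Bbb.
A diminished seventh (9 semitones) below Bbb lands on the letter C, giving C.

C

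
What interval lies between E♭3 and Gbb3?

diminished third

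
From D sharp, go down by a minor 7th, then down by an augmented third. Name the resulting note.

A minor seventh down from D# is E# (letter E, 10 semitones down).
An augmented third down from E# is C (letter C, 5 semitones down).

C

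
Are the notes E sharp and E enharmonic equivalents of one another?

Two spellings are enharmonically equivalent only if they share a pitch class.
Here E# → 5, E → 4; 4 ≠ 5, so they are not.

No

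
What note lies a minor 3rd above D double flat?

D up a major third is F#, so the target letter is F.
From Dbb, a minor third is 3 semitones up: Fbb.

Fbb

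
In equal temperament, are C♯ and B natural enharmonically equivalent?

No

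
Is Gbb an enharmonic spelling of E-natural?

No

Two spellings are enharmonically equivalent only if they share a pitch class.
Here Gbb → 5, E → 4; 4 ≠ 5, so they are not.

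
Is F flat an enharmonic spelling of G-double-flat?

No

Two spellings are enharmonically equivalent only if they share a pitch class.
Here Fb → 4, Gbb → 5; 4 ≠ 5, so they are not.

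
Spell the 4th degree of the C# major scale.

The C# major scale runs C# D# E# F# G# A# B#.
Degree 4 is F#.

F#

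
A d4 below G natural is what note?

G down a perfect fourth is D, so the target letter is D.
From G, a diminished fourth is 4 semitones down: D#.

D#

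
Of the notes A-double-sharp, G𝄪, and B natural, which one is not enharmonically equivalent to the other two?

G##

In 12-tone equal temperament, enharmonic equivalents share a pitch class. A## is pitch class 11; G## is pitch class 9; B is pitch class 11.
A## and B share pitch class 11, while G## is pitch class 9.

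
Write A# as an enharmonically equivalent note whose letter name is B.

Plain B sits 1 semitone above A#, so on the letter B the same pitch needs a flat: Bb.

Bb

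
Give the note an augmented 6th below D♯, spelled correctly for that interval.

A sixth below D lands on the letter F.
An augmented sixth spans 10 semitones, so D# moves to pitch class 5. On the letter F that is F.

F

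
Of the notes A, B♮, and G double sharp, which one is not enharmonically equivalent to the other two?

In 12-tone equal temperament, enharmonic equivalents share a pitch class. A is pitch class 9; B is pitch class 11; G## is pitch class 9.
A and G## share pitch class 9, while B is pitch class 11.

B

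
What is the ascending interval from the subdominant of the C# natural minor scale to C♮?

The subdominant of C# natural minor is F#.
F# up to C: letters F→C make it a fifth; 6 semitones makes it diminished.

diminished fifth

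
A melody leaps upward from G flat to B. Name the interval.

The letter names run G→B, a span of 2 letter steps, so the interval is some kind of third.
Gb to B is 5 semitones. A major third is 4, so 5 makes it augmented.

augmented third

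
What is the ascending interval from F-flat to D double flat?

Counting letters F–G–A–B–C–D gives a sixth.
Fb→Dbb = 8 semitones, 1 narrower than the major sixth (9), so minor.

minor sixth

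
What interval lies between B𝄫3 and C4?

augmented second

The letter names run B→C, a span of 1 letter step, so the interval is some kind of second.
Bbb to C is 3 semitones. A major second is 2, so 3 makes it augmented.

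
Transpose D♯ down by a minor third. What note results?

A third below D lands on the letter B.
A minor third spans 3 semitones, so D# moves to pitch class 0. On the letter B that is B#.

B#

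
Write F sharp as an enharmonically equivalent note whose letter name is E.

E##

Plain E sits 2 semitones below F#, so on the letter E the same pitch needs a double sharp: E##.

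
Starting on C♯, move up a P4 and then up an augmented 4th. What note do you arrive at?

B#

A perfect fourth up from C# is F# (letter F, 5 semitones up).
An augmented fourth up from F# is B# (letter B, 6 semitones up).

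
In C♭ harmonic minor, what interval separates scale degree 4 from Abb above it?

minor third

Scale degree 4 of Cb harmonic minor is Fb.
Fb up to Abb: letters F→A make it a third; 3 semitones makes it minor.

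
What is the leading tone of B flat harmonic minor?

A

Degree 7 takes the letter 6 steps above B, which is A.
In harmonic minor, degree 7 sits 11 semitones above the tonic. Bb + 11 semitones is pitch class 9, spelled on A as A.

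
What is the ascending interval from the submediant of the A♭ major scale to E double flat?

diminished seventh

The submediant of Ab major is F.
F up to Ebb: letters F→E make it a seventh; 9 semitones makes it diminished.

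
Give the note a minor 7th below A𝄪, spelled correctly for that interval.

A down a major seventh is Bb, so the target letter is B.
From A##, a minor seventh is 10 semitones down: B##.

B##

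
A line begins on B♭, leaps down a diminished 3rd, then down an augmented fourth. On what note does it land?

A diminished third down from Bb is G# (letter G, 2 semitones down).
An augmented fourth down from G# is D (letter D, 6 semitones down).

D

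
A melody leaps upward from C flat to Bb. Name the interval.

Counting letters C–D–E–F–G–A–B gives a seventh.
Cb→Bb = 11 semitones, exactly the major seventh.

major seventh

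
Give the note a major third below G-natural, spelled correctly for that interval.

A third below G lands on the letter E.
A major third spans 4 semitones, so G moves to pitch class 3. On the letter E that is Eb.

Eb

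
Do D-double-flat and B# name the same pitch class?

Yes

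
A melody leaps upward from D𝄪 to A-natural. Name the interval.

The letter names run D→A, a span of 4 letter steps, so the interval is some kind of fifth.
D## to A is 5 semitones. A perfect fifth is 7, so 5 makes it doubly diminished.

doubly diminished fifth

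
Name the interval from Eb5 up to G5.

Counting letters E–F–G gives a third.
Eb→G = 4 semitones, exactly the major third.

major third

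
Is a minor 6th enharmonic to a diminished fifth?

No

A minor sixth spans 8 semitones; a diminished fifth spans 6.
The spans differ, so they are not enharmonic equivalents.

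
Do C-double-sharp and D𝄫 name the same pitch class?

No

C## is pitch class 2; Dbb is pitch class 0.
The pitch classes differ (2 vs. 0), so they are not enharmonic equivalents.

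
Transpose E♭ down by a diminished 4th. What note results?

A fourth below E lands on the letter B.
A diminished fourth spans 4 semitones, so Eb moves to pitch class 11. On the letter B that is B.

B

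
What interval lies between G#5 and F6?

diminished seventh

Counting letters G–A–B–C–D–E–F gives a seventh.
G#→F = 9 semitones, 2 narrower than the major seventh (11), so diminished.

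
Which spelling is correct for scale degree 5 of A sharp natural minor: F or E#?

E#

Each scale degree takes a distinct letter name. Degree 5 of a scale on A must use the letter E.
E# and F are enharmonically the same pitch, but only E# uses the letter E, so it is the correct spelling here.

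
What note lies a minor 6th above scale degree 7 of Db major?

Ab

Scale degree 7 of Db major is C.
A minor sixth (8 semitones) above C lands on the letter A, giving Ab.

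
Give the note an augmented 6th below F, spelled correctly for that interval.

A sixth below F lands on the letter A.
An augmented sixth spans 10 semitones, so F moves to pitch class 7. On the letter A that is Abb.

Abb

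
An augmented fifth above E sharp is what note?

B##

A fifth above E lands on the letter B.
An augmented fifth spans 8 semitones, so E# moves to pitch class 1. On the letter B that is B##.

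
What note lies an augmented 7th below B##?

C#

B down a major seventh is C, so the target letter is C.
From B##, an augmented seventh is 12 semitones down: C#.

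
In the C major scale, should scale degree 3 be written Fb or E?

E

Each scale degree takes a distinct letter name. Degree 3 of a scale on C must use the letter E.
E and Fb are enharmonically the same pitch, but only E uses the letter E, so it is the correct spelling here.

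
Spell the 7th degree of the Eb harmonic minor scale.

Degree 7 takes the letter 6 steps above E, which is D.
In harmonic minor, degree 7 sits 11 semitones above the tonic. Eb + 11 semitones is pitch class 2, spelled on D as D.

D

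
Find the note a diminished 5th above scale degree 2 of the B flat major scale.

Scale degree 2 of Bb major is C.
A diminished fifth (6 semitones) above C lands on the letter G, giving Gb.

Gb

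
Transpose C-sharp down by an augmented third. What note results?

C down a major third is Ab, so the target letter is A.
From C#, an augmented third is 5 semitones down: Ab.

Ab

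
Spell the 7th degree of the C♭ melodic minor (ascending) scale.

Bb

Degree 7 takes the letter 6 steps above C, which is B.
In melodic minor (ascending), degree 7 sits 11 semitones above the tonic. Cb + 11 semitones is pitch class 10, spelled on B as Bb.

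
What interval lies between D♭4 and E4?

augmented second

Counting letters D–E gives a second.
Db→E = 3 semitones, 1 wider than the major second (2), so augmented.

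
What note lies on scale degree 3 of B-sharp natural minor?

D#

The B# natural minor scale runs B# C## D# E# F## G# A#.
Degree 3 is D#.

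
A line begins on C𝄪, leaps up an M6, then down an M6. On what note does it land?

C##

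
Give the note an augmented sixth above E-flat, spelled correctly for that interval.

C#

A sixth above E lands on the letter C.
An augmented sixth spans 10 semitones, so Eb moves to pitch class 1. On the letter C that is C#.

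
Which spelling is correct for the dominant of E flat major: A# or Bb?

Bb

Each scale degree takes a distinct letter name. Degree 5 of a scale on E must use the letter B.
Bb and A# are enharmonically the same pitch, but only Bb uses the letter B, so it is the correct spelling here.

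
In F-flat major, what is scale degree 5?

The Fb major scale runs Fb Gb Ab Bbb Cb Db Eb.
Degree 5 is Cb.

Cb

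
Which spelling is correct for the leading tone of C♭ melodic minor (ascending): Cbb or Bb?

Each scale degree takes a distinct letter name. Degree 7 of a scale on C must use the letter B.
Bb and Cbb are enharmonically the same pitch, but only Bb uses the letter B, so it is the correct spelling here.

Bb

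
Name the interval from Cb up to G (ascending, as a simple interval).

Counting letters C–D–E–F–G gives a fifth.
Cb→G = 8 semitones, 1 wider than the perfect fifth (7), so augmented.

augmented fifth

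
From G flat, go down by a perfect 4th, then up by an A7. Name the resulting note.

A perfect fourth down from Gb is Db (letter D, 5 semitones down).
An augmented seventh up from Db is C# (letter C, 12 semitones up).

C#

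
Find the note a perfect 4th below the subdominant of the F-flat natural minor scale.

Fb

The subdominant of Fb natural minor is Bbb.
A perfect fourth (5 semitones) below Bbb lands on the letter F, giving Fb.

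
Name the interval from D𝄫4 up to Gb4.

Counting letters D–E–F–G gives a fourth.
Dbb→Gb = 6 semitones, 1 wider than the perfect fourth (5), so augmented.

augmented fourth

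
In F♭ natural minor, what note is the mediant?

Degree 3 takes the letter 2 steps above F, which is A.
In natural minor, degree 3 sits 3 semitones above the tonic. Fb + 3 semitones is pitch class 7, spelled on A as Abb.

Abb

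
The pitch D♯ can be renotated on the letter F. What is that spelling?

Fbb

Plain F sits 2 semitones above D#, so on the letter F the same pitch needs a double flat: Fbb.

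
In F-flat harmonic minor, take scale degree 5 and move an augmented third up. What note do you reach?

E

Scale degree 5 of Fb harmonic minor is Cb.
An augmented third (5 semitones) above Cb lands on the letter E, giving E.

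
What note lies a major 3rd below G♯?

E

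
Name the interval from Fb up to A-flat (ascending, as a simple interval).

major third

The letter names run F→A, a span of 2 letter steps, so the interval is some kind of third.
Fb to Ab is 4 semitones. A major third is 4, so 4 makes it major.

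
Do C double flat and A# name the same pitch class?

Yes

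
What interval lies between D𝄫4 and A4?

Counting letters D–E–F–G–A gives a fifth.
Dbb→A = 9 semitones, 2 wider than the perfect fifth (7), so doubly augmented.

doubly augmented fifth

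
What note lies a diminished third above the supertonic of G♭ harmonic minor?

The supertonic of Gb harmonic minor is Ab.
A diminished third (2 semitones) above Ab lands on the letter C, giving Cbb.

Cbb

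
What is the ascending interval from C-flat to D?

augmented second

The letter names run C→D, a span of 1 letter step, so the interval is some kind of second.
Cb to D is 3 semitones. A major second is 2, so 3 makes it augmented.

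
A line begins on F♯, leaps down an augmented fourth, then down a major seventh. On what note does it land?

Db

An augmented fourth down from F# is C (letter C, 6 semitones down).
A major seventh down from C is Db (letter D, 11 semitones down).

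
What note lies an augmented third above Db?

F#

D up a major third is F#, so the target letter is F.
From Db, an augmented third is 5 semitones up: F#.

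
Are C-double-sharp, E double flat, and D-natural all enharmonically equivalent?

C## is pitch class 2; Ebb is pitch class 2; D is pitch class 2.
All spellings map to pitch class 2, so they are enharmonically equivalent.

Yes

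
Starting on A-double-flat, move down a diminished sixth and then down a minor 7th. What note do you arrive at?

A diminished sixth down from Abb is C (letter C, 7 semitones down).
A minor seventh down from C is D (letter D, 10 semitones down).

D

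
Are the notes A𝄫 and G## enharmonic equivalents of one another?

No

Abb is pitch class 7; G## is pitch class 9.
The pitch classes differ (7 vs. 9), so they are not enharmonic equivalents.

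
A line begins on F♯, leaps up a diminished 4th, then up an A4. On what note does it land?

A diminished fourth up from F# is Bb (letter B, 4 semitones up).
An augmented fourth up from Bb is E (letter E, 6 semitones up).

E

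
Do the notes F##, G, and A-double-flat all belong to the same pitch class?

F## = pitch class 7 and G = pitch class 7 and Abb = pitch class 7 — the same pitch class, so they are enharmonic equivalents.

Yes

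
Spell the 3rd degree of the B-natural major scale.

Degree 3 takes the letter 2 steps above B, which is D.
In major, degree 3 sits 4 semitones above the tonic. B + 4 semitones is pitch class 3, spelled on D as D#.

D#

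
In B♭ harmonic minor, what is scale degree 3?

Degree 3 takes the letter 2 steps above B, which is D.
In harmonic minor, degree 3 sits 3 semitones above the tonic. Bb + 3 semitones is pitch class 1, spelled on D as Db.

Db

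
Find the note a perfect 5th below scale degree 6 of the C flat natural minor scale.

Scale degree 6 of Cb natural minor is Abb.
A perfect fifth (7 semitones) below Abb lands on the letter D, giving Dbb.

Dbb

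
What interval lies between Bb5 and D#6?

The letter names run B→D, a span of 2 letter steps, so the interval is some kind of third.
Bb to D# is 5 semitones. A major third is 4, so 5 makes it augmented.

augmented third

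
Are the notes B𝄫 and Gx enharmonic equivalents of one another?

Yes

Bbb is pitch class 9; G## is pitch class 9.
All spellings map to pitch class 9, so they are enharmonically equivalent.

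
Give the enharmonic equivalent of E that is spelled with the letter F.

E is pitch class 4. The letter F alone is pitch class 5.
To reach pitch class 4 from F requires an offset of -1 semitone, i.e. flat: Fb.

Fb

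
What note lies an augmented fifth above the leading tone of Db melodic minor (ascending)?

G#

The leading tone of Db melodic minor (ascending) is C.
An augmented fifth (8 semitones) above C lands on the letter G, giving G#.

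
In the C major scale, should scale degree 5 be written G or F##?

Each scale degree takes a distinct letter name. Degree 5 of a scale on C must use the letter G.
G and F## are enharmonically the same pitch, but only G uses the letter G, so it is the correct spelling here.

G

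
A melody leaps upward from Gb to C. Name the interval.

augmented fourth

The letter names run G→C, a span of 3 letter steps, so the interval is some kind of fourth.
Gb to C is 6 semitones. A perfect fourth is 5, so 6 makes it augmented.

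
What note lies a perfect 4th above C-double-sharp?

F##

A fourth above C lands on the letter F.
A perfect fourth spans 5 semitones, so C## moves to pitch class 7. On the letter F that is F##.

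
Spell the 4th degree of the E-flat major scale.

Ab

Degree 4 takes the letter 3 steps above E, which is A.
In major, degree 4 sits 5 semitones above the tonic. Eb + 5 semitones is pitch class 8, spelled on A as Ab.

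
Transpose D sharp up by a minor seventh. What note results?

D up a major seventh is C#, so the target letter is C.
From D#, a minor seventh is 10 semitones up: C#.

C#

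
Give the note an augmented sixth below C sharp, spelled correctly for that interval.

A sixth below C lands on the letter E.
An augmented sixth spans 10 semitones, so C# moves to pitch class 3. On the letter E that is Eb.

Eb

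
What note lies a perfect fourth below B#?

F##

A fourth below B lands on the letter F.
A perfect fourth spans 5 semitones, so B# moves to pitch class 7. On the letter F that is F##.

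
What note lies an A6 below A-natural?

Cb

A down a major sixth is C, so the target letter is C.
From A, an augmented sixth is 10 semitones down: Cb.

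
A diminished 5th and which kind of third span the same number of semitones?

doubly augmented

A diminished fifth spans 6 semitones.
A third spanning 6 semitones is doubly augmented (the major third is 4).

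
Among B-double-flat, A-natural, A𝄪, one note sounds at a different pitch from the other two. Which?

In 12-tone equal temperament, enharmonic equivalents share a pitch class. Bbb is pitch class 9; A is pitch class 9; A## is pitch class 11.
Bbb and A share pitch class 9, while A## is pitch class 11.

A##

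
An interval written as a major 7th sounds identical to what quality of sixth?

A major seventh spans 11 semitones.
A sixth spanning 11 semitones is doubly augmented (the major sixth is 9).

doubly augmented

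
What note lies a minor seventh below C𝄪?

A seventh below C lands on the letter D.
A minor seventh spans 10 semitones, so C## moves to pitch class 4. On the letter D that is D##.

D##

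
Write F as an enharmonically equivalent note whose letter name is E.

E#

Plain E sits 1 semitone below F, so on the letter E the same pitch needs a sharp: E#.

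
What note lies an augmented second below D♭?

A second below D lands on the letter C.
An augmented second spans 3 semitones, so Db moves to pitch class 10. On the letter C that is Cbb.

Cbb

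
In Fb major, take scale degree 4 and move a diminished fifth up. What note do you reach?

Fbb

Scale degree 4 of Fb major is Bbb.
A diminished fifth (6 semitones) above Bbb lands on the letter F, giving Fbb.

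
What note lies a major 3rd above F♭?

F up a major third is A, so the target letter is A.
From Fb, a major third is 4 semitones up: Ab.

Ab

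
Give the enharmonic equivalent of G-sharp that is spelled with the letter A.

Plain A sits 1 semitone above G#, so on the letter A the same pitch needs a flat: Ab.

Ab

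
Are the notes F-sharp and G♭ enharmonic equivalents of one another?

F# = pitch class 6 and Gb = pitch class 6 — the same pitch class, so they are enharmonic equivalents.

Yes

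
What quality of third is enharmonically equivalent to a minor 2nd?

A minor second spans 1 semitone.
A third spanning 1 semitone is doubly diminished (the major third is 4).

doubly diminished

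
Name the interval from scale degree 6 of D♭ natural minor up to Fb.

Scale degree 6 of Db natural minor is Bbb.
Bbb up to Fb: letters B→F make it a fifth; 7 semitones makes it perfect.

perfect fifth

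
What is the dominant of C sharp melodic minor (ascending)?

G#

The C# melodic minor (ascending) scale runs C# D# E F# G# A# B#.
Degree 5 is G#.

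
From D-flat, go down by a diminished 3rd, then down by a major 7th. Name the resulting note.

C

A diminished third down from Db is B (letter B, 2 semitones down).
A major seventh down from B is C (letter C, 11 semitones down).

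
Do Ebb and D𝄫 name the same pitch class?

No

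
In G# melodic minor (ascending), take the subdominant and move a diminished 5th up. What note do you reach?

The subdominant of G# melodic minor (ascending) is C#.
A diminished fifth (6 semitones) above C# lands on the letter G, giving G.

G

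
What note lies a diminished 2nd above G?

A second above G lands on the letter A.
A diminished second spans 0 semitones, so G moves to pitch class 7. On the letter A that is Abb.

Abb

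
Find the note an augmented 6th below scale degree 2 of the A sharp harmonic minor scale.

Scale degree 2 of A# harmonic minor is B#.
An augmented sixth (10 semitones) below B# lands on the letter D, giving D.

D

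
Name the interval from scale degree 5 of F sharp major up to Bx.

augmented seventh

Scale degree 5 of F# major is C#.
C# up to B##: letters C→B make it a seventh; 12 semitones makes it augmented.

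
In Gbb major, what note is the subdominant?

Degree 4 takes the letter 3 steps above G, which is C.
In major, degree 4 sits 5 semitones above the tonic. Gbb + 5 semitones is pitch class 10, spelled on C as Cbb.

Cbb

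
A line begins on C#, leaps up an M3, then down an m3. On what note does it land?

C##

A major third up from C# is E# (letter E, 4 semitones up).
A minor third down from E# is C## (letter C, 3 semitones down).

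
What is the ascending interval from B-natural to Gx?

Counting letters B–C–D–E–F–G gives a sixth.
B→G## = 10 semitones, 1 wider than the major sixth (9), so augmented.

augmented sixth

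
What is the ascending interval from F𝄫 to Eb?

Counting letters F–G–A–B–C–D–E gives a seventh.
Fbb→Eb = 12 semitones, 1 wider than the major seventh (11), so augmented.

augmented seventh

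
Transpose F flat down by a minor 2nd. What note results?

F down a major second is Eb, so the target letter is E.
From Fb, a minor second is 1 semitone down: Eb.

Eb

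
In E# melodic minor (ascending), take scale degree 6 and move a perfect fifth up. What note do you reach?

G##

Scale degree 6 of E# melodic minor (ascending) is C##.
A perfect fifth (7 semitones) above C## lands on the letter G, giving G##.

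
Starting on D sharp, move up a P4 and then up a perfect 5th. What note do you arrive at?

D#

A perfect fourth up from D# is G# (letter G, 5 semitones up).
A perfect fifth up from G# is D# (letter D, 7 semitones up).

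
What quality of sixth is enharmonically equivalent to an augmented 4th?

An augmented fourth spans 6 semitones.
A sixth spanning 6 semitones is doubly diminished (the major sixth is 9).

doubly diminished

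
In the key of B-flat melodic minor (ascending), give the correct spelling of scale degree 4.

Degree 4 takes the letter 3 steps above B, which is E.
In melodic minor (ascending), degree 4 sits 5 semitones above the tonic. Bb + 5 semitones is pitch class 3, spelled on E as Eb.

Eb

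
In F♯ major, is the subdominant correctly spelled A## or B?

Each scale degree takes a distinct letter name. Degree 4 of a scale on F must use the letter B.
B and A## are enharmonically the same pitch, but only B uses the letter B, so it is the correct spelling here.

B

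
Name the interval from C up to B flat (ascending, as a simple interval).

minor seventh

Counting letters C–D–E–F–G–A–B gives a seventh.
C→Bb = 10 semitones, 1 narrower than the major seventh (11), so minor.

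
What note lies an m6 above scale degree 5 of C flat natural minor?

Ebb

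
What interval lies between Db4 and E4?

augmented second

Counting letters D–E gives a second.
Db→E = 3 semitones, 1 wider than the major second (2), so augmented.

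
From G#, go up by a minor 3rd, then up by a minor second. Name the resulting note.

C

A minor third up from G# is B (letter B, 3 semitones up).
A minor second up from B is C (letter C, 1 semitone up).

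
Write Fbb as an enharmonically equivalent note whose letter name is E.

Plain E sits 1 semitone above Fbb, so on the letter E the same pitch needs a flat: Eb.

Eb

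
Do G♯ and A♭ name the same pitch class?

G# = pitch class 8 and Ab = pitch class 8 — the same pitch class, so they are enharmonic equivalents.

Yes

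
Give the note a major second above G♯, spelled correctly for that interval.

A#

G up a major second is A, so the target letter is A.
From G#, a major second is 2 semitones up: A#.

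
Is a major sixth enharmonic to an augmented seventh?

A major sixth spans 9 semitones; an augmented seventh spans 12.
The spans differ, so they are not enharmonic equivalents.

No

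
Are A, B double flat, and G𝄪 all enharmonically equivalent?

Yes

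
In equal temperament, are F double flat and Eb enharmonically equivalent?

Yes

Fbb = pitch class 3 and Eb = pitch class 3 — the same pitch class, so they are enharmonic equivalents.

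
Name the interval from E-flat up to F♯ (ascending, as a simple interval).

Counting letters E–F gives a second.
Eb→F# = 3 semitones, 1 wider than the major second (2), so augmented.

augmented second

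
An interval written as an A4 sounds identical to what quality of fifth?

An augmented fourth spans 6 semitones.
A fifth spanning 6 semitones is diminished (the perfect fifth is 7).

diminished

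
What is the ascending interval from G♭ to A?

augmented second

The letter names run G→A, a span of 1 letter step, so the interval is some kind of second.
Gb to A is 3 semitones. A major second is 2, so 3 makes it augmented.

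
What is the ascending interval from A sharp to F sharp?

The letter names run A→F, a span of 5 letter steps, so the interval is some kind of sixth.
A# to F# is 8 semitones. A major sixth is 9, so 8 makes it minor.

minor sixth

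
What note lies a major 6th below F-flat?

Abb

F down a major sixth is Ab, so the target letter is A.
From Fb, a major sixth is 9 semitones down: Abb.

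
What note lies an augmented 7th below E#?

F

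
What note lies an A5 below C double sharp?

C down a perfect fifth is F, so the target letter is F.
From C##, an augmented fifth is 8 semitones down: F#.

F#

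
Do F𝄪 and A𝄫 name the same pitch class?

Yes

F## is pitch class 7; Abb is pitch class 7.
All spellings map to pitch class 7, so they are enharmonically equivalent.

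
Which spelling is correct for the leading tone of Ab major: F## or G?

G

Each scale degree takes a distinct letter name. Degree 7 of a scale on A must use the letter G.
G and F## are enharmonically the same pitch, but only G uses the letter G, so it is the correct spelling here.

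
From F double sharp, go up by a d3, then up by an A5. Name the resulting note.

A diminished third up from F## is A (letter A, 2 semitones up).
An augmented fifth up from A is E# (letter E, 8 semitones up).

E#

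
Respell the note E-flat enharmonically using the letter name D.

D#

Eb is pitch class 3. The letter D alone is pitch class 2.
To reach pitch class 3 from D requires an offset of +1 semitone, i.e. sharp: D#.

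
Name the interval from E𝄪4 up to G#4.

The letter names run E→G, a span of 2 letter steps, so the interval is some kind of third.
E## to G# is 2 semitones. A major third is 4, so 2 makes it diminished.

diminished third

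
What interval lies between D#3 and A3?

Counting letters D–E–F–G–A gives a fifth.
D#→A = 6 semitones, 1 narrower than the perfect fifth (7), so diminished.

diminished fifth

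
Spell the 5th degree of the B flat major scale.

Degree 5 takes the letter 4 steps above B, which is F.
In major, degree 5 sits 7 semitones above the tonic. Bb + 7 semitones is pitch class 5, spelled on F as F.

F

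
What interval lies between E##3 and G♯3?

The letter names run E→G, a span of 2 letter steps, so the interval is some kind of third.
E## to G# is 2 semitones. A major third is 4, so 2 makes it diminished.

diminished third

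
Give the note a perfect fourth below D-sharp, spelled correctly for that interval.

A#

A fourth below D lands on the letter A.
A perfect fourth spans 5 semitones, so D# moves to pitch class 10. On the letter A that is A#.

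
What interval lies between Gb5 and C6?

augmented fourth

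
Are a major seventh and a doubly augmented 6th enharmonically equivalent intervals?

Yes

A major seventh spans 11 semitones; a doubly augmented sixth spans 11.
They are enharmonically equivalent.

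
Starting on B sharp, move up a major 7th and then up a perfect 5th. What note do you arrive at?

A major seventh up from B# is A## (letter A, 11 semitones up).
A perfect fifth up from A## is E## (letter E, 7 semitones up).

E##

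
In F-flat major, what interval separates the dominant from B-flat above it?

major seventh

The dominant of Fb major is Cb.
Cb up to Bb: letters C→B make it a seventh; 11 semitones makes it major.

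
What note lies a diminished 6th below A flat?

A sixth below A lands on the letter C.
A diminished sixth spans 7 semitones, so Ab moves to pitch class 1. On the letter C that is C#.

C#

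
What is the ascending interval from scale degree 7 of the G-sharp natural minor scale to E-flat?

Scale degree 7 of G# natural minor is F#.
F# up to Eb: letters F→E make it a seventh; 9 semitones makes it diminished.

diminished seventh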